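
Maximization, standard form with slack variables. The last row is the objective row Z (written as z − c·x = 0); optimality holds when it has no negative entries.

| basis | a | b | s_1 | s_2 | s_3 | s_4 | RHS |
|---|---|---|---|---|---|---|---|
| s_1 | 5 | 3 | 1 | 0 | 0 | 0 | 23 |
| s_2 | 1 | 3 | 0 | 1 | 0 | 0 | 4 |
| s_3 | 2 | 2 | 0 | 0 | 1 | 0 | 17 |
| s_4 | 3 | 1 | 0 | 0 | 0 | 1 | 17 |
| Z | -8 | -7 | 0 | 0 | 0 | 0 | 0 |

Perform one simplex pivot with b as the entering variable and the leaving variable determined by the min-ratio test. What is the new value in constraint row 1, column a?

4

Ratio test on column b — row 1: 23/3 = 23/3; row 2: 4/3 = 4/3; row 3: 17/2 = 17/2; row 4: 17/1 = 17. Minimum is 4/3 at row 2 (s_2 leaves); pivot element 3.
Divide row 2 by 3; eliminate column b from the other rows.
Row 1 update in column a: 5 − 3·(1/3) = 4.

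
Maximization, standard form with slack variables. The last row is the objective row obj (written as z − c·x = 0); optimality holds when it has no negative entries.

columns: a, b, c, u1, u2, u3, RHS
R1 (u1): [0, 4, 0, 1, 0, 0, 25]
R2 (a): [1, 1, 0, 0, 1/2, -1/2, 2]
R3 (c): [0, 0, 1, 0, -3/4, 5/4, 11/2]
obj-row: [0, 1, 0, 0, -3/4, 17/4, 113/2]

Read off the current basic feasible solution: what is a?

2

a is basic (row 2); its value is the RHS of that row, 2.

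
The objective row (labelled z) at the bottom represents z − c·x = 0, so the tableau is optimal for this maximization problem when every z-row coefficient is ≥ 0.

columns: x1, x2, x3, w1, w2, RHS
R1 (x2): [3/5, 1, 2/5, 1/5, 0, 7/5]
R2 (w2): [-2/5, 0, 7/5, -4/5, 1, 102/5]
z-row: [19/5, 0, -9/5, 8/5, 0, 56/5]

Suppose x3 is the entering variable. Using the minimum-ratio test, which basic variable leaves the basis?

x2

Column x3 entries and ratios — x2: (7/5)/(2/5) = 7/2; w2: (102/5)/(7/5) = 102/7.
Smallest ratio is 7/2 in the row of x2, so x2 leaves.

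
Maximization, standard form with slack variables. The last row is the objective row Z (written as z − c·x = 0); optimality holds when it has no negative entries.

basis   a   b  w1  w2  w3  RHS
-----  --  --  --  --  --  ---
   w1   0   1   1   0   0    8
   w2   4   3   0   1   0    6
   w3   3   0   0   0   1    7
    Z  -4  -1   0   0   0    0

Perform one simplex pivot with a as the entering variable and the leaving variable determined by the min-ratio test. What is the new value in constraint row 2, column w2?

1/4

Ratio test on column a — row 1: entry 0 ≤ 0; row 2: 6/4 = 3/2; row 3: 7/3 = 7/3. Minimum is 3/2 at row 2 (w2 leaves); pivot element 4.
Divide row 2 by 4; eliminate column a from the other rows.
In the new row 2, the w2 entry is the old entry divided by the pivot: 1/4 = 1/4.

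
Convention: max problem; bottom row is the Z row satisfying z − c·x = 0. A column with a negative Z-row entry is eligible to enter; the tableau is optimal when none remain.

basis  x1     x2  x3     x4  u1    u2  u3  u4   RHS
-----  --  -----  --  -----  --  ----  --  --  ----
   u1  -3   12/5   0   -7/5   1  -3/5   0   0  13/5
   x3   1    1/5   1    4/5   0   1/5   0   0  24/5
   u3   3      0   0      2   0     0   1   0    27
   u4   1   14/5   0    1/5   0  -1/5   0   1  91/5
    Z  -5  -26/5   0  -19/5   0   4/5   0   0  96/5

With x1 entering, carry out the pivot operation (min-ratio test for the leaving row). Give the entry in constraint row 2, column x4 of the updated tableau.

Ratio test on column x1 — row 1: entry -3 ≤ 0; row 2: (24/5)/1 = 24/5; row 3: 27/3 = 9; row 4: (91/5)/1 = 91/5. Minimum is 24/5 at row 2 (x3 leaves); pivot element 1.
Divide row 2 by 1; eliminate column x1 from the other rows.
In the new row 2, the x4 entry is the old entry divided by the pivot: (4/5)/1 = 4/5.

4/5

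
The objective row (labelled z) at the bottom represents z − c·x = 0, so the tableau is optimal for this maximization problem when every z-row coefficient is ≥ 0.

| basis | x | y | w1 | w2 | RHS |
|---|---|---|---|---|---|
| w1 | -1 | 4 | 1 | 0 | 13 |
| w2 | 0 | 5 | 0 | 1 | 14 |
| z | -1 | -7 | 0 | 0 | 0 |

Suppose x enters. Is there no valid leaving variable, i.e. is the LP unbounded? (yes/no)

yes

Every constraint-row entry in column x is ≤ 0, so increasing x is unbounded.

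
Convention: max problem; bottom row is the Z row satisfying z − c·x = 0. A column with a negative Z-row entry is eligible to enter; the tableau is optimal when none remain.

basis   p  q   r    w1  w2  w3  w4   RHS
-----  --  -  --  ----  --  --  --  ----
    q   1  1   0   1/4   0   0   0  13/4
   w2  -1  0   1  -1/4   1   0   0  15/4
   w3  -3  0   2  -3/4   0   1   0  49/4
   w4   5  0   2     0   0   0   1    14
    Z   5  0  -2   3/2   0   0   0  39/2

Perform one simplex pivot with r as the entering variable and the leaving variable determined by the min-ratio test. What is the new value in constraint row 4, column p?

Ratio test on column r — row 1: entry 0 ≤ 0; row 2: (15/4)/1 = 15/4; row 3: (49/4)/2 = 49/8; row 4: 14/2 = 7. Minimum is 15/4 at row 2 (w2 leaves); pivot element 1.
Divide row 2 by 1; eliminate column r from the other rows.
Row 4 update in column p: 5 − 2·(-1) = 7.

7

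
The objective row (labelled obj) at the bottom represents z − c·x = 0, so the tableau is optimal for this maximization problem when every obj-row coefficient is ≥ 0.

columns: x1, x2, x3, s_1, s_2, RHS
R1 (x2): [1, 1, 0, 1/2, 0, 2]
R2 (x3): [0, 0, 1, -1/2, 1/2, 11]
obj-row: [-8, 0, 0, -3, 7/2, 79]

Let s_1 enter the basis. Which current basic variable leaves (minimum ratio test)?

x2

Column s_1 entries and ratios — x2: 2/(1/2) = 4; x3: -1/2 ≤ 0, skip.
Smallest ratio is 4 in the row of x2, so x2 leaves.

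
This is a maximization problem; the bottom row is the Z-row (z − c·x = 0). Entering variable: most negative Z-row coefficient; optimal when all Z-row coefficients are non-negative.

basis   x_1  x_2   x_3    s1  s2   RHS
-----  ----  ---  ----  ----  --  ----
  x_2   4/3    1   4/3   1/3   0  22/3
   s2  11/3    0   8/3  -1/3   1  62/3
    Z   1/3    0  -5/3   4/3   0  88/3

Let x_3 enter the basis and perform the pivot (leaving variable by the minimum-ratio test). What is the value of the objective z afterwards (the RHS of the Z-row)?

77/2

Ratio test on column x_3 — row 1: (22/3)/(4/3) = 11/2; row 2: (62/3)/(8/3) = 31/4. Minimum is 11/2 at row 1 (x_2 leaves); pivot element 4/3.
Pivot on row 1; the Z-row RHS becomes 88/3 − (-5/3)·(11/2) = 77/2.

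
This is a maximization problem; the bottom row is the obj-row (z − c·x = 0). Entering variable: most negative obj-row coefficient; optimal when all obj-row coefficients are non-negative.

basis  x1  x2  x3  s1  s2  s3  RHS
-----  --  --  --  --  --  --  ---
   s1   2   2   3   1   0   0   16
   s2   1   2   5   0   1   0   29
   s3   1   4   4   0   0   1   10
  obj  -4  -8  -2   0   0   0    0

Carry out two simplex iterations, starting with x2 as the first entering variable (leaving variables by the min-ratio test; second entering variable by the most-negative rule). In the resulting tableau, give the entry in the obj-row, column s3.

Ratio test on column x2 — row 1: 16/2 = 8; row 2: 29/2 = 29/2; row 3: 10/4 = 5/2. Minimum is 5/2 at row 3 (s3 leaves); pivot element 4.
Divide row 3 by 4; eliminate column x2 from the other rows.
Second iteration: most negative obj-row entry is -2 in column x1, so x1 enters.
Ratio test on column x1 — row 1: 11/(3/2) = 22/3; row 2: 24/(1/2) = 48; row 3: (5/2)/(1/4) = 10. Minimum is 22/3 at row 1 (s1 leaves); pivot element 3/2.
Divide row 1 by 3/2; eliminate column x1 from the other rows.
After both pivots, the entry at the obj-row, column s3 is 4/3.

4/3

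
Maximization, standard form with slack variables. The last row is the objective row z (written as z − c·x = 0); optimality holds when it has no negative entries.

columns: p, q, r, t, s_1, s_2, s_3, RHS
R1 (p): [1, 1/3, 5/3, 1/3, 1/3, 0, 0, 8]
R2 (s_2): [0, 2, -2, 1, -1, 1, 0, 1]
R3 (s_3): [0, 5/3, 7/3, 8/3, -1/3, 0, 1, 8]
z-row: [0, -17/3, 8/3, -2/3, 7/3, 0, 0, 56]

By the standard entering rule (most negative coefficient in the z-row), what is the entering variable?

q

Negative z-row entries: q: -17/3, t: -2/3.
The most negative is -17/3 in column q, so q enters.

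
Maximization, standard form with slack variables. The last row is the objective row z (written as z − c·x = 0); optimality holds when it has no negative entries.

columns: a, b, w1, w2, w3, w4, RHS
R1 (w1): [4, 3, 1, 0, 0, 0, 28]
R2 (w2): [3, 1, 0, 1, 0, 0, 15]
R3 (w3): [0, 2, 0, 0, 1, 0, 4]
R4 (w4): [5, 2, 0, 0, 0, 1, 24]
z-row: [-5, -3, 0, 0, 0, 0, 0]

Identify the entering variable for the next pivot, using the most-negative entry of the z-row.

Negative z-row entries: a: -5, b: -3.
The most negative is -5 in column a, so a enters.

a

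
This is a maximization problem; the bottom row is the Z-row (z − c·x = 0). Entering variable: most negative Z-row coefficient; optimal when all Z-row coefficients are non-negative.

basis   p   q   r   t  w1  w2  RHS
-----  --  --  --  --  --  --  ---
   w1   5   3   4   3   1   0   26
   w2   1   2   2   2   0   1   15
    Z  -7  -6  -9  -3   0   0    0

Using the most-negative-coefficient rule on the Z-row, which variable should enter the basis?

Negative Z-row entries: p: -7, q: -6, r: -9, t: -3.
The most negative is -9 in column r, so r enters.

r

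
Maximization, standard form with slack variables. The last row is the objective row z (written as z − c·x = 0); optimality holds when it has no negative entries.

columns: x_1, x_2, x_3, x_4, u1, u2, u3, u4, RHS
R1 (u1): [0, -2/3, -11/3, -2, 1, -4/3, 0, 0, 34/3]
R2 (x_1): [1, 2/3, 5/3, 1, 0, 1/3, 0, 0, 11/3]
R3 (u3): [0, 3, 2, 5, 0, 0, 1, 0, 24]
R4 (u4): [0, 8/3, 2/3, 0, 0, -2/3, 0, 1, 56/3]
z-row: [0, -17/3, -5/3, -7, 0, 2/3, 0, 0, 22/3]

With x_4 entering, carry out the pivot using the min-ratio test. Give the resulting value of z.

33

Ratio test on column x_4 — row 1: entry -2 ≤ 0; row 2: (11/3)/1 = 11/3; row 3: 24/5 = 24/5; row 4: entry 0 ≤ 0. Minimum is 11/3 at row 2 (x_1 leaves); pivot element 1.
Pivot on row 2; the z-row RHS becomes 22/3 − (-7)·(11/3) = 33.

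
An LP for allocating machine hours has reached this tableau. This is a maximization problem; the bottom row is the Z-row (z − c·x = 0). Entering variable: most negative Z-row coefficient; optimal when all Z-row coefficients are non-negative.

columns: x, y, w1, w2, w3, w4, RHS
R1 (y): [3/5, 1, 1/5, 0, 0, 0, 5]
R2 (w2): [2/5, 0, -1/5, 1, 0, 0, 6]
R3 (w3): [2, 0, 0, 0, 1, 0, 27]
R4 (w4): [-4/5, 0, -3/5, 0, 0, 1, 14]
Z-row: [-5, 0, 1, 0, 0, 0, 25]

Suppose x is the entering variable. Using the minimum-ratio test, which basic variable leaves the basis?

y

Column x entries and ratios — y: 5/(3/5) = 25/3; w2: 6/(2/5) = 15; w3: 27/2 = 27/2; w4: -4/5 ≤ 0, skip.
Smallest ratio is 25/3 in the row of y, so y leaves.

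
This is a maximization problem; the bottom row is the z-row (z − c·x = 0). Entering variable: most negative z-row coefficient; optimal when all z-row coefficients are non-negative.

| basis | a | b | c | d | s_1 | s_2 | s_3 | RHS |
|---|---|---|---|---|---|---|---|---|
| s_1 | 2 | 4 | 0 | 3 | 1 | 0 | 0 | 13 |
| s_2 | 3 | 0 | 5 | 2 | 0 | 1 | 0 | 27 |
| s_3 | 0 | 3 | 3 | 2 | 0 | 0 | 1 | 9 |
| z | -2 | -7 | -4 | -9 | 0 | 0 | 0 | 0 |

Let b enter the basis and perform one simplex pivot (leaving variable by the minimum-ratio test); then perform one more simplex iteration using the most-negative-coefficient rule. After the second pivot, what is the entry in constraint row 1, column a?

Ratio test on column b — row 1: 13/4 = 13/4; row 2: entry 0 ≤ 0; row 3: 9/3 = 3. Minimum is 3 at row 3 (s_3 leaves); pivot element 3.
Divide row 3 by 3; eliminate column b from the other rows.
Second iteration: most negative z-row entry is -13/3 in column d, so d enters.
Ratio test on column d — row 1: 1/(1/3) = 3; row 2: 27/2 = 27/2; row 3: 3/(2/3) = 9/2. Minimum is 3 at row 1 (s_1 leaves); pivot element 1/3.
Divide row 1 by 1/3; eliminate column d from the other rows.
After both pivots, the entry at constraint row 1, column a is 6.

6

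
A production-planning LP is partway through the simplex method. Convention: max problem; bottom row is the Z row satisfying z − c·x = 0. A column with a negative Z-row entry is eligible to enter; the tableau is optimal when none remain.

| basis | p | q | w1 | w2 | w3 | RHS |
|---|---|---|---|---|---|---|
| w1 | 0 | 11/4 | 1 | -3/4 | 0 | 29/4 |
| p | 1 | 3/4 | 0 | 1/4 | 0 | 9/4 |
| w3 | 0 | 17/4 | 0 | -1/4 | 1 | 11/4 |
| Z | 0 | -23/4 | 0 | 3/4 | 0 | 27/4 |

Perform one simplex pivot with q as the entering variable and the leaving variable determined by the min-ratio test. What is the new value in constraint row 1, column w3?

Ratio test on column q — row 1: (29/4)/(11/4) = 29/11; row 2: (9/4)/(3/4) = 3; row 3: (11/4)/(17/4) = 11/17. Minimum is 11/17 at row 3 (w3 leaves); pivot element 17/4.
Divide row 3 by 17/4; eliminate column q from the other rows.
Row 1 update in column w3: 0 − (11/4)·(4/17) = -11/17.

-11/17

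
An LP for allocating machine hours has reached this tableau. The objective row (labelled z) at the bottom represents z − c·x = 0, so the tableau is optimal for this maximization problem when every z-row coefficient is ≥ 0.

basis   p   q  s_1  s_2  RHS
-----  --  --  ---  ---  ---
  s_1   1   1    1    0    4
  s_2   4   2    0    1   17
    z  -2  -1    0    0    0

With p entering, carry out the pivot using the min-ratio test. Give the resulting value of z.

8

Ratio test on column p — row 1: 4/1 = 4; row 2: 17/4 = 17/4. Minimum is 4 at row 1 (s_1 leaves); pivot element 1.
Pivot on row 1; the z-row RHS becomes 0 − (-2)·4 = 8.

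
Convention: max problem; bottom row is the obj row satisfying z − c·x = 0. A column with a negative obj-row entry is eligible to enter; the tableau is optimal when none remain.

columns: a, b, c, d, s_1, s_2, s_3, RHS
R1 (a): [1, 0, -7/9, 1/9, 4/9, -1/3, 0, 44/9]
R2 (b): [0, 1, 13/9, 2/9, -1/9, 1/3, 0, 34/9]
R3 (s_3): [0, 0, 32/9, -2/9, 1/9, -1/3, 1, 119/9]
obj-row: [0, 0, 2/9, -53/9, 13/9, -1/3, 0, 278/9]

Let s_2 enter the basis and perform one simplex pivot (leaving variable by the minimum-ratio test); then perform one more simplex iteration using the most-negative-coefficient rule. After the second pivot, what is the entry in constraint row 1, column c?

-3/2

Ratio test on column s_2 — row 1: entry -1/3 ≤ 0; row 2: (34/9)/(1/3) = 34/3; row 3: entry -1/3 ≤ 0. Minimum is 34/3 at row 2 (b leaves); pivot element 1/3.
Divide row 2 by 1/3; eliminate column s_2 from the other rows.
Second iteration: most negative obj-row entry is -17/3 in column d, so d enters.
Ratio test on column d — row 1: (26/3)/(1/3) = 26; row 2: (34/3)/(2/3) = 17; row 3: entry 0 ≤ 0. Minimum is 17 at row 2 (s_2 leaves); pivot element 2/3.
Divide row 2 by 2/3; eliminate column d from the other rows.
After both pivots, the entry at constraint row 1, column c is -3/2.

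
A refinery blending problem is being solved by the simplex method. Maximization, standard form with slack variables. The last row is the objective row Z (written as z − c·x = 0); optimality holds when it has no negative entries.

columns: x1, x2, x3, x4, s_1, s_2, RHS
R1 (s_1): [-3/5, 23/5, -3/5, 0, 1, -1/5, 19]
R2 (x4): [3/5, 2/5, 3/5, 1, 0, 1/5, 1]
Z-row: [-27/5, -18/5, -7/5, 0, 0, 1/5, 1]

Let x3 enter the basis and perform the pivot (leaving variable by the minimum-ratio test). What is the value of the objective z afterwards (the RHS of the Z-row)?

Ratio test on column x3 — row 1: entry -3/5 ≤ 0; row 2: 1/(3/5) = 5/3. Minimum is 5/3 at row 2 (x4 leaves); pivot element 3/5.
Pivot on row 2; the Z-row RHS becomes 1 − (-7/5)·(5/3) = 10/3.

10/3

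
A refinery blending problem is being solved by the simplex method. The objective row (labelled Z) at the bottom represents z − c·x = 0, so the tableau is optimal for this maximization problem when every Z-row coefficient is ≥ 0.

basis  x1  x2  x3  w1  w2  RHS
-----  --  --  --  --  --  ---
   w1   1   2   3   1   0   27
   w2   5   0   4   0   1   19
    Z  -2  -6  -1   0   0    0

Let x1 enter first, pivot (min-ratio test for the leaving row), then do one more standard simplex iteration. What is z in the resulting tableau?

386/5

Ratio test on column x1 — row 1: 27/1 = 27; row 2: 19/5 = 19/5. Minimum is 19/5 at row 2 (w2 leaves); pivot element 5.
Pivot on row 2; the Z-row RHS becomes 0 − (-2)·(19/5) = 38/5.
Next entering variable (most negative Z-row entry -6): x2.
Ratio test on column x2 — row 1: (116/5)/2 = 58/5; row 2: entry 0 ≤ 0. Minimum is 58/5 at row 1 (w1 leaves); pivot element 2.
After the second pivot the Z-row RHS is 38/5 − (-6)·(58/5) = 386/5.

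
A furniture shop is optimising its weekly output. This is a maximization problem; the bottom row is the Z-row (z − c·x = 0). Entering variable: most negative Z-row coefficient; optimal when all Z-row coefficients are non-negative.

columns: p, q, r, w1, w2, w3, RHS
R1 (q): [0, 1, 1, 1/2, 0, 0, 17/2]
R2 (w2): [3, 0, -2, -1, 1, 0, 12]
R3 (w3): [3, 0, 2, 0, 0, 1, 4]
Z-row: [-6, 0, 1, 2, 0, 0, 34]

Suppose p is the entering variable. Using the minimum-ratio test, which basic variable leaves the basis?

Column p entries and ratios — q: 0 ≤ 0, skip; w2: 12/3 = 4; w3: 4/3 = 4/3.
Smallest ratio is 4/3 in the row of w3, so w3 leaves.

w3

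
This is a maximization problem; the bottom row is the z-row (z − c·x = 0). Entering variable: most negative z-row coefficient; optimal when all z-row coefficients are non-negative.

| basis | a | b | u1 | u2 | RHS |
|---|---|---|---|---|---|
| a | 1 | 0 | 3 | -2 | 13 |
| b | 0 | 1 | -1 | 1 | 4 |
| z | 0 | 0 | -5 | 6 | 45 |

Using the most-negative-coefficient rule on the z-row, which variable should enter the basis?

Negative z-row entries: u1: -5.
The most negative is -5 in column u1, so u1 enters.

u1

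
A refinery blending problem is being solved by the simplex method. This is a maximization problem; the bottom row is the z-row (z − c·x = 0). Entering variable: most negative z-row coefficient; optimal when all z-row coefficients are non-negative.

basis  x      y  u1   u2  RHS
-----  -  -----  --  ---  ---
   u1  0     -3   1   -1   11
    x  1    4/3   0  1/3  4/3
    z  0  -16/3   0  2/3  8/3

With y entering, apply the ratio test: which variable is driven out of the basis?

x

Column y entries and ratios — u1: -3 ≤ 0, skip; x: (4/3)/(4/3) = 1.
Smallest ratio is 1 in the row of x, so x leaves.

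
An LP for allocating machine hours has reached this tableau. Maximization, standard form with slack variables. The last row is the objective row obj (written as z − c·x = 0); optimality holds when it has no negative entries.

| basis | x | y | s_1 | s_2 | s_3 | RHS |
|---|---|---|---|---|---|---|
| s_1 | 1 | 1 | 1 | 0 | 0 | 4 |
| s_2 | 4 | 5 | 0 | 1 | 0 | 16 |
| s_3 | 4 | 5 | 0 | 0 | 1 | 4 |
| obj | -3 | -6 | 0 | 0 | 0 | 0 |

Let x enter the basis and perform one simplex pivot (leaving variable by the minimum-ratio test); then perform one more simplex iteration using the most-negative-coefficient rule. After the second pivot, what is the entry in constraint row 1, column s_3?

-1/5

Ratio test on column x — row 1: 4/1 = 4; row 2: 16/4 = 4; row 3: 4/4 = 1. Minimum is 1 at row 3 (s_3 leaves); pivot element 4.
Divide row 3 by 4; eliminate column x from the other rows.
Second iteration: most negative obj-row entry is -9/4 in column y, so y enters.
Ratio test on column y — row 1: entry -1/4 ≤ 0; row 2: entry 0 ≤ 0; row 3: 1/(5/4) = 4/5. Minimum is 4/5 at row 3 (x leaves); pivot element 5/4.
Divide row 3 by 5/4; eliminate column y from the other rows.
After both pivots, the entry at constraint row 1, column s_3 is -1/5.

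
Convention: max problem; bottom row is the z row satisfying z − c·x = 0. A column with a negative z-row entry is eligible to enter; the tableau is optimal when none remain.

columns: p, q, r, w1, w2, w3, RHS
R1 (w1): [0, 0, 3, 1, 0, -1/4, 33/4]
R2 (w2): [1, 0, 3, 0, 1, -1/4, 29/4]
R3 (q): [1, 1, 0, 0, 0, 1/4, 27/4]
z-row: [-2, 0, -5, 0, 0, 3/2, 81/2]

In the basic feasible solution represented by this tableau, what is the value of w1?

w1 is basic (row 1); its value is the RHS of that row, 33/4.

33/4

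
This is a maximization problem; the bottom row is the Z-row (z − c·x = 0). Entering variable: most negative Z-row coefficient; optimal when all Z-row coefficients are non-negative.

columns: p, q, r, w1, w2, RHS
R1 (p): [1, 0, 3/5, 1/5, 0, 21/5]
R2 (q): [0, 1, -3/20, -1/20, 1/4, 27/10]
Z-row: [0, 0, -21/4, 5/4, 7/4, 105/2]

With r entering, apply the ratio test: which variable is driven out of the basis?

p

Column r entries and ratios — p: (21/5)/(3/5) = 7; q: -3/20 ≤ 0, skip.
Smallest ratio is 7 in the row of p, so p leaves.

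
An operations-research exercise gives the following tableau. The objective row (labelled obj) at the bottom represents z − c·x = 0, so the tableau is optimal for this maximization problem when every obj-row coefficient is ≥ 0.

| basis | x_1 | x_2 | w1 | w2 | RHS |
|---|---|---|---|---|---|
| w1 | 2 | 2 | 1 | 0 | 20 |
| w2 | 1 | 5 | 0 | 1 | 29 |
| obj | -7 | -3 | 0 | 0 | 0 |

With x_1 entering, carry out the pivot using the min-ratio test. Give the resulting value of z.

70

Ratio test on column x_1 — row 1: 20/2 = 10; row 2: 29/1 = 29. Minimum is 10 at row 1 (w1 leaves); pivot element 2.
Pivot on row 1; the obj-row RHS becomes 0 − (-7)·10 = 70.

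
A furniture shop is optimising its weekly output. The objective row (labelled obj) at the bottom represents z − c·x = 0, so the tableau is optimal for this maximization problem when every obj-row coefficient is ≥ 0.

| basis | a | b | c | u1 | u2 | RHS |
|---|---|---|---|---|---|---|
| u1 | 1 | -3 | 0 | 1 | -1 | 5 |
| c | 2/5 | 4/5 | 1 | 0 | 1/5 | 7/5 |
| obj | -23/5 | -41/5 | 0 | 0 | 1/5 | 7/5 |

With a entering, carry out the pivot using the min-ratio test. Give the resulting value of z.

Ratio test on column a — row 1: 5/1 = 5; row 2: (7/5)/(2/5) = 7/2. Minimum is 7/2 at row 2 (c leaves); pivot element 2/5.
Pivot on row 2; the obj-row RHS becomes 7/5 − (-23/5)·(7/2) = 35/2.

35/2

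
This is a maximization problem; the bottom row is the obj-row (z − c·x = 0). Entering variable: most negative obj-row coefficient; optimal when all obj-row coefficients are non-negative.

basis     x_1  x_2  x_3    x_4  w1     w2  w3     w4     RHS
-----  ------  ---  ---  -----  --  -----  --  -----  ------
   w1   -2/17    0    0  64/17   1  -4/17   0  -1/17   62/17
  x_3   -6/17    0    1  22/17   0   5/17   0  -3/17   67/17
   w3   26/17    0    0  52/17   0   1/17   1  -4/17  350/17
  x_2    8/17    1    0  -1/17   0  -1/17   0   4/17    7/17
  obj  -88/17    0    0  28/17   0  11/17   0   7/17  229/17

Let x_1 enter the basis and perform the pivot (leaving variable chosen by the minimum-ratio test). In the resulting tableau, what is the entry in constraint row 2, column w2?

Ratio test on column x_1 — row 1: entry -2/17 ≤ 0; row 2: entry -6/17 ≤ 0; row 3: (350/17)/(26/17) = 175/13; row 4: (7/17)/(8/17) = 7/8. Minimum is 7/8 at row 4 (x_2 leaves); pivot element 8/17.
Divide row 4 by 8/17; eliminate column x_1 from the other rows.
Row 2 update in column w2: 5/17 − (-6/17)·(-1/8) = 1/4.

1/4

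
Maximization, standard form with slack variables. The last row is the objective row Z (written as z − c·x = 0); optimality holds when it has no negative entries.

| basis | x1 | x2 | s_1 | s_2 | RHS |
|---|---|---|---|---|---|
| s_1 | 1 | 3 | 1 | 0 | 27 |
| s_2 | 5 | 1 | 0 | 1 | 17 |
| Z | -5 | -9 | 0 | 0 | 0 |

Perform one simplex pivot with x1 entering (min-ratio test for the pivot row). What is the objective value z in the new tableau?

17

Ratio test on column x1 — row 1: 27/1 = 27; row 2: 17/5 = 17/5. Minimum is 17/5 at row 2 (s_2 leaves); pivot element 5.
Pivot on row 2; the Z-row RHS becomes 0 − (-5)·(17/5) = 17.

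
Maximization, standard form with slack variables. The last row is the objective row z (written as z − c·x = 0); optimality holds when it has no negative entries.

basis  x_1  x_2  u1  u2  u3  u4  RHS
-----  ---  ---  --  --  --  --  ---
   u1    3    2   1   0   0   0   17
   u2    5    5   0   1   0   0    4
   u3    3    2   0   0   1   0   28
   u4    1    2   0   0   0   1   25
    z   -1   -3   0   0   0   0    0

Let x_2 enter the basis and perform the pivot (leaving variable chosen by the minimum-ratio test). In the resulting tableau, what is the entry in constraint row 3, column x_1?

1

Ratio test on column x_2 — row 1: 17/2 = 17/2; row 2: 4/5 = 4/5; row 3: 28/2 = 14; row 4: 25/2 = 25/2. Minimum is 4/5 at row 2 (u2 leaves); pivot element 5.
Divide row 2 by 5; eliminate column x_2 from the other rows.
Row 3 update in column x_1: 3 − 2·1 = 1.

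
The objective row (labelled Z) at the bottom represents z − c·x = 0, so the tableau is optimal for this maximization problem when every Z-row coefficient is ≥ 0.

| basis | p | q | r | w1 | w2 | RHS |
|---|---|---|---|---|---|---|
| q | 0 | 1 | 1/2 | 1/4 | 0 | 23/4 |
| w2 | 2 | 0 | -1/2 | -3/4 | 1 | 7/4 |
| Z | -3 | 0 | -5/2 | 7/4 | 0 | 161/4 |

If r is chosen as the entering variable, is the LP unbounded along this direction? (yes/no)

no

Column r has positive entries in row(s) 1, so the ratio test bounds it — not unbounded.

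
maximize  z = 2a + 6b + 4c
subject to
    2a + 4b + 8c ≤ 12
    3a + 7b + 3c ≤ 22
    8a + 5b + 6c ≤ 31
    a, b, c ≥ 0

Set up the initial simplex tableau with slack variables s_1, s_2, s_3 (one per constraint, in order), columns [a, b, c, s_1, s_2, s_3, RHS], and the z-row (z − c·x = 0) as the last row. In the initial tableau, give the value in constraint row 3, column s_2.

Slack s_2 belongs to constraint 2; its column is the unit vector e_2, so the entry in row 3 is 0.

0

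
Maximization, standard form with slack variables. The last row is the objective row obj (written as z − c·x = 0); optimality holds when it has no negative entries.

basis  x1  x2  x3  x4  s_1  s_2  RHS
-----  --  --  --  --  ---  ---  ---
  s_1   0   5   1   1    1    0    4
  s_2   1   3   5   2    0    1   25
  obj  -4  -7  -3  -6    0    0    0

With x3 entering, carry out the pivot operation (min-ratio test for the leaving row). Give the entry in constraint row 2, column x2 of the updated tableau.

Ratio test on column x3 — row 1: 4/1 = 4; row 2: 25/5 = 5. Minimum is 4 at row 1 (s_1 leaves); pivot element 1.
Divide row 1 by 1; eliminate column x3 from the other rows.
Row 2 update in column x2: 3 − 5·5 = -22.

-22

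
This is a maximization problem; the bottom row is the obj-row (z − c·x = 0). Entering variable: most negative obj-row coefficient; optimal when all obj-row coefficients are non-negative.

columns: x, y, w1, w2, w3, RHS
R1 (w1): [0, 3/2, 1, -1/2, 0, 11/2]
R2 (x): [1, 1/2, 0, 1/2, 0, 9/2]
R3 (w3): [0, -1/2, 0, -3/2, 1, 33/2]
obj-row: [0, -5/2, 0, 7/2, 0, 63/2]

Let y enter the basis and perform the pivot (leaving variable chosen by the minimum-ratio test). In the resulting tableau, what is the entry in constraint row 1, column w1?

Ratio test on column y — row 1: (11/2)/(3/2) = 11/3; row 2: (9/2)/(1/2) = 9; row 3: entry -1/2 ≤ 0. Minimum is 11/3 at row 1 (w1 leaves); pivot element 3/2.
Divide row 1 by 3/2; eliminate column y from the other rows.
In the new row 1, the w1 entry is the old entry divided by the pivot: 1/(3/2) = 2/3.

2/3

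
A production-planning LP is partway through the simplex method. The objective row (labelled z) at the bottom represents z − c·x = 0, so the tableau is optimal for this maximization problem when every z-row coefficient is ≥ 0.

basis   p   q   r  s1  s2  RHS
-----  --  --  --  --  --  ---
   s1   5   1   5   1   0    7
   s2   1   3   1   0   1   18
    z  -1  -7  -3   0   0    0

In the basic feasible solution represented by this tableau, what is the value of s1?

7

s1 is basic (row 1); its value is the RHS of that row, 7.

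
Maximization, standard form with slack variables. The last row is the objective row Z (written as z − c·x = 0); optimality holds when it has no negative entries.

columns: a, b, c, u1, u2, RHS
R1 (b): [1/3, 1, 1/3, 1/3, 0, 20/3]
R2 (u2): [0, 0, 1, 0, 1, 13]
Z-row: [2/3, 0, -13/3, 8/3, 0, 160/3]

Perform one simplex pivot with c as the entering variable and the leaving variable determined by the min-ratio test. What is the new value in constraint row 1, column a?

1/3

Ratio test on column c — row 1: (20/3)/(1/3) = 20; row 2: 13/1 = 13. Minimum is 13 at row 2 (u2 leaves); pivot element 1.
Divide row 2 by 1; eliminate column c from the other rows.
Row 1 update in column a: 1/3 − (1/3)·0 = 1/3.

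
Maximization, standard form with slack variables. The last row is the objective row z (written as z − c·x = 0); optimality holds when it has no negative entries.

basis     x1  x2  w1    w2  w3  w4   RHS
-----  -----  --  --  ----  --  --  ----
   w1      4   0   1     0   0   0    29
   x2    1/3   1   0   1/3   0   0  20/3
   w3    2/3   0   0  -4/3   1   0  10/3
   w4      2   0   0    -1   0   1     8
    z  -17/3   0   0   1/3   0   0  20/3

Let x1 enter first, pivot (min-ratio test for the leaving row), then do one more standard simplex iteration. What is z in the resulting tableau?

547/12

Ratio test on column x1 — row 1: 29/4 = 29/4; row 2: (20/3)/(1/3) = 20; row 3: (10/3)/(2/3) = 5; row 4: 8/2 = 4. Minimum is 4 at row 4 (w4 leaves); pivot element 2.
Pivot on row 4; the z-row RHS becomes 20/3 − (-17/3)·4 = 88/3.
Next entering variable (most negative z-row entry -5/2): w2.
Ratio test on column w2 — row 1: 13/2 = 13/2; row 2: (16/3)/(1/2) = 32/3; row 3: entry -1 ≤ 0; row 4: entry -1/2 ≤ 0. Minimum is 13/2 at row 1 (w1 leaves); pivot element 2.
After the second pivot the z-row RHS is 88/3 − (-5/2)·(13/2) = 547/12.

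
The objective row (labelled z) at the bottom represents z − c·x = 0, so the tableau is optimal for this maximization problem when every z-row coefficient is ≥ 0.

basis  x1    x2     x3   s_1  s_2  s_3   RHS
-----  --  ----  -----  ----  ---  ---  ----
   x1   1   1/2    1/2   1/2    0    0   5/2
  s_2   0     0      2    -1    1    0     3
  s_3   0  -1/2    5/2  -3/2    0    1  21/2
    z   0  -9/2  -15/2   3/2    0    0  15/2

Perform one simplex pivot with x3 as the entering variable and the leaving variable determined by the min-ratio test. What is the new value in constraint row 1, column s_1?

3/4

Ratio test on column x3 — row 1: (5/2)/(1/2) = 5; row 2: 3/2 = 3/2; row 3: (21/2)/(5/2) = 21/5. Minimum is 3/2 at row 2 (s_2 leaves); pivot element 2.
Divide row 2 by 2; eliminate column x3 from the other rows.
Row 1 update in column s_1: 1/2 − (1/2)·(-1/2) = 3/4.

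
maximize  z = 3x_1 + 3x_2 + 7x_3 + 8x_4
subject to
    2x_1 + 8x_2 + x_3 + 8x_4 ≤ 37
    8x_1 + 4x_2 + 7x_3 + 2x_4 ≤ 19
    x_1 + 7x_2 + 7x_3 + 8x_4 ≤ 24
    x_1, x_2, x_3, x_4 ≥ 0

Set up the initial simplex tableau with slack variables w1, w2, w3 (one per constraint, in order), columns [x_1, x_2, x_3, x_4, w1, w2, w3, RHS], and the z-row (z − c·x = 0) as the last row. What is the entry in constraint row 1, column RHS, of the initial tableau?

The RHS of constraint 1 is b_1 = 37.

37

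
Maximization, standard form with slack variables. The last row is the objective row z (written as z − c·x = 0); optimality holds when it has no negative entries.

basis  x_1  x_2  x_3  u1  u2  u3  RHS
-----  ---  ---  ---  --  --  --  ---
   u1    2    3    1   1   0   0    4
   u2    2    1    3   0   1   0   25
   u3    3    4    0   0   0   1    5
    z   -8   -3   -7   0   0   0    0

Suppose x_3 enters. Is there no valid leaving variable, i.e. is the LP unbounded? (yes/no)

no

Column x_3 has positive entries in row(s) 1, 2, so the ratio test bounds it — not unbounded.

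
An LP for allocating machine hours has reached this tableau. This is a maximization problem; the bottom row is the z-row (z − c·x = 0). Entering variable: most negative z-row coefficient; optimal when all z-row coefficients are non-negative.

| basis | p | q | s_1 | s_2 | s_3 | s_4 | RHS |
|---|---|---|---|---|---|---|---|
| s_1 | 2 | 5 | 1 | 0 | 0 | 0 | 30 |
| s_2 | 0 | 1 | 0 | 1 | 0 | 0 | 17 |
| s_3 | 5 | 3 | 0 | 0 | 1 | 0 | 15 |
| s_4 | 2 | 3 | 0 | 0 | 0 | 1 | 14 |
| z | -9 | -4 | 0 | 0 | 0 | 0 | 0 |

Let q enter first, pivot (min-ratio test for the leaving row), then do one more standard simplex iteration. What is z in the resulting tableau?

187/9

Ratio test on column q — row 1: 30/5 = 6; row 2: 17/1 = 17; row 3: 15/3 = 5; row 4: 14/3 = 14/3. Minimum is 14/3 at row 4 (s_4 leaves); pivot element 3.
Pivot on row 4; the z-row RHS becomes 0 − (-4)·(14/3) = 56/3.
Next entering variable (most negative z-row entry -19/3): p.
Ratio test on column p — row 1: entry -4/3 ≤ 0; row 2: entry -2/3 ≤ 0; row 3: 1/3 = 1/3; row 4: (14/3)/(2/3) = 7. Minimum is 1/3 at row 3 (s_3 leaves); pivot element 3.
After the second pivot the z-row RHS is 56/3 − (-19/3)·(1/3) = 187/9.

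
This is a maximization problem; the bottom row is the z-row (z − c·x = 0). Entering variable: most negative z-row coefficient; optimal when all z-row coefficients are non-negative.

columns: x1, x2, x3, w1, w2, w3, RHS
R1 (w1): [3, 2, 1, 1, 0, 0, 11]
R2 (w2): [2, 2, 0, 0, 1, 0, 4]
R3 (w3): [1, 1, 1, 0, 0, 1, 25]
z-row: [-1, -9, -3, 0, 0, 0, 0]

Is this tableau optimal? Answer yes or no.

The z-row has a negative entry -9 in column x2, so it is not optimal.

no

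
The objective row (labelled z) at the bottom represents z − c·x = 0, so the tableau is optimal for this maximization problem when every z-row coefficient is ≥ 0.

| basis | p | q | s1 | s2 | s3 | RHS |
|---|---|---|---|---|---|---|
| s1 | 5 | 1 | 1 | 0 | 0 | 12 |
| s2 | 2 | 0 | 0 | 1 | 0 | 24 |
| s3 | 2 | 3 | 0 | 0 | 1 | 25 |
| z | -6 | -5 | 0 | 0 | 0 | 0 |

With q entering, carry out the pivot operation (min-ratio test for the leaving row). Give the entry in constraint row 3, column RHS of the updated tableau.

25/3

Ratio test on column q — row 1: 12/1 = 12; row 2: entry 0 ≤ 0; row 3: 25/3 = 25/3. Minimum is 25/3 at row 3 (s3 leaves); pivot element 3.
Divide row 3 by 3; eliminate column q from the other rows.
In the new row 3, the RHS entry is the old entry divided by the pivot: 25/3 = 25/3.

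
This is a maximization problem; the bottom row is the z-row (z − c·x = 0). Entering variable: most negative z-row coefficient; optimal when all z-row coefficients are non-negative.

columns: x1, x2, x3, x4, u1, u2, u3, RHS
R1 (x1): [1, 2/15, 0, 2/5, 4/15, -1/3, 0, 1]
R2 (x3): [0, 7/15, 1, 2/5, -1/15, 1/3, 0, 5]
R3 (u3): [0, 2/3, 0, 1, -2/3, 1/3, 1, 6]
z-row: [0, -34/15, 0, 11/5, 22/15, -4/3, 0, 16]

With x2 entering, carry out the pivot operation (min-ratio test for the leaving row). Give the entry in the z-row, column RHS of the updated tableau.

Ratio test on column x2 — row 1: 1/(2/15) = 15/2; row 2: 5/(7/15) = 75/7; row 3: 6/(2/3) = 9. Minimum is 15/2 at row 1 (x1 leaves); pivot element 2/15.
Divide row 1 by 2/15; eliminate column x2 from the other rows.
z-row update in column RHS: 16 − (-34/15)·(15/2) = 33.

33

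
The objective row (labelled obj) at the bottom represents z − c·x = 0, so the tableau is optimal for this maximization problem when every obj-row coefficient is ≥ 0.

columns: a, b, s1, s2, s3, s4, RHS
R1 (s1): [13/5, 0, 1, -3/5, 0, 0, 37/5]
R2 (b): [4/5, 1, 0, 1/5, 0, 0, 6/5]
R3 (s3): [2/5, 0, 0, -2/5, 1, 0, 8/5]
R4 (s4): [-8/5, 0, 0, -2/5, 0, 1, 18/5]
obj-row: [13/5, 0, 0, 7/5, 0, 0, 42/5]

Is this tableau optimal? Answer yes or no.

Every obj-row coefficient is ≥ 0, so the tableau is optimal.

yes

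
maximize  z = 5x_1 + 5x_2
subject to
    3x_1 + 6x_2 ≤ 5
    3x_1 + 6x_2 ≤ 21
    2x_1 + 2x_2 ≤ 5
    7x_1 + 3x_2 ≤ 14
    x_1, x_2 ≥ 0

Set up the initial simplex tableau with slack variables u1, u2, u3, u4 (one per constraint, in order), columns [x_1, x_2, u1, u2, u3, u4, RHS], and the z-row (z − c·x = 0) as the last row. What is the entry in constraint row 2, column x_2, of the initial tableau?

6

Constraint 2 has coefficient 6 on x_2.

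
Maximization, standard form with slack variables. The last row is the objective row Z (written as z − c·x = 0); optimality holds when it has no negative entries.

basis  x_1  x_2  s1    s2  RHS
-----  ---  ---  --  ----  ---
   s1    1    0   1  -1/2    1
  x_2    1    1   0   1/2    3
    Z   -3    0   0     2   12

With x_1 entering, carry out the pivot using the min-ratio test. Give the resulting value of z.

Ratio test on column x_1 — row 1: 1/1 = 1; row 2: 3/1 = 3. Minimum is 1 at row 1 (s1 leaves); pivot element 1.
Pivot on row 1; the Z-row RHS becomes 12 − (-3)·1 = 15.

15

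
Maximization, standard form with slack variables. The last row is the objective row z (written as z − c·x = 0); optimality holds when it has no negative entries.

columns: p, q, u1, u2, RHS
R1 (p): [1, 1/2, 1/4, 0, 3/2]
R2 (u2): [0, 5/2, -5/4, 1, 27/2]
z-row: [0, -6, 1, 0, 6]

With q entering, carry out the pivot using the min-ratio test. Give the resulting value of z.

Ratio test on column q — row 1: (3/2)/(1/2) = 3; row 2: (27/2)/(5/2) = 27/5. Minimum is 3 at row 1 (p leaves); pivot element 1/2.
Pivot on row 1; the z-row RHS becomes 6 − (-6)·3 = 24.

24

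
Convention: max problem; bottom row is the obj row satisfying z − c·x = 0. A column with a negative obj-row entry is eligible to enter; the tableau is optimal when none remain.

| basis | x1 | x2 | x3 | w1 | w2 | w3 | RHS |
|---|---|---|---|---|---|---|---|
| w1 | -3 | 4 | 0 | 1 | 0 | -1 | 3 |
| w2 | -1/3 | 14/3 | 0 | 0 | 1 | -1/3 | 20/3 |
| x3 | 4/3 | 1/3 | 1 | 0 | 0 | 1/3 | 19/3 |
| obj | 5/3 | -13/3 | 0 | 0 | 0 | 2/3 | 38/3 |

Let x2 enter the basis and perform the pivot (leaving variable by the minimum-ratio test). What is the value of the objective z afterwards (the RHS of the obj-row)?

191/12

Ratio test on column x2 — row 1: 3/4 = 3/4; row 2: (20/3)/(14/3) = 10/7; row 3: (19/3)/(1/3) = 19. Minimum is 3/4 at row 1 (w1 leaves); pivot element 4.
Pivot on row 1; the obj-row RHS becomes 38/3 − (-13/3)·(3/4) = 191/12.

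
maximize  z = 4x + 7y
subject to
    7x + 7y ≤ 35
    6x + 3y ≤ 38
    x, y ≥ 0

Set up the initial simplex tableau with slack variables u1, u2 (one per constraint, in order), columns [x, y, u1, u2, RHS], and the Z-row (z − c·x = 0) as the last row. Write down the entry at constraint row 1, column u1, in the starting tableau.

1

Slack u1 belongs to constraint 1; its column is the unit vector e_1, so the entry in row 1 is 1.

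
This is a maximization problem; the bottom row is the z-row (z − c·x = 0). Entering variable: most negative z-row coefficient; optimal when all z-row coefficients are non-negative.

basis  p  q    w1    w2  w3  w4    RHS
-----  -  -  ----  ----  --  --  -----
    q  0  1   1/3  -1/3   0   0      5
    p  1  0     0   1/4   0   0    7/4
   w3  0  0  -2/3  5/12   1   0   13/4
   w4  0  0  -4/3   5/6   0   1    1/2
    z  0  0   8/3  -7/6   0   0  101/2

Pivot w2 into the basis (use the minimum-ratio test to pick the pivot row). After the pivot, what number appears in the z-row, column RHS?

Ratio test on column w2 — row 1: entry -1/3 ≤ 0; row 2: (7/4)/(1/4) = 7; row 3: (13/4)/(5/12) = 39/5; row 4: (1/2)/(5/6) = 3/5. Minimum is 3/5 at row 4 (w4 leaves); pivot element 5/6.
Divide row 4 by 5/6; eliminate column w2 from the other rows.
z-row update in column RHS: 101/2 − (-7/6)·(3/5) = 256/5.

256/5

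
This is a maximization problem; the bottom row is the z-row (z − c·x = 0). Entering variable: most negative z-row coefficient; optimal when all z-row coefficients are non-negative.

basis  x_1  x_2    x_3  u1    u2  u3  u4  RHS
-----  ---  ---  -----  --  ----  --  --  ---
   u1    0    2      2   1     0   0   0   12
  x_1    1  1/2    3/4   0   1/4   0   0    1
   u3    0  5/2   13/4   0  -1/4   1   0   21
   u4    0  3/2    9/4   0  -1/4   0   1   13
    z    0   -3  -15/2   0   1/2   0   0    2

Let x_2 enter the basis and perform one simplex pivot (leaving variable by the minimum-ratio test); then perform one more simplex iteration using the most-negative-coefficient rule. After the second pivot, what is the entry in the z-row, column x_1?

Ratio test on column x_2 — row 1: 12/2 = 6; row 2: 1/(1/2) = 2; row 3: 21/(5/2) = 42/5; row 4: 13/(3/2) = 26/3. Minimum is 2 at row 2 (x_1 leaves); pivot element 1/2.
Divide row 2 by 1/2; eliminate column x_2 from the other rows.
Second iteration: most negative z-row entry is -3 in column x_3, so x_3 enters.
Ratio test on column x_3 — row 1: entry -1 ≤ 0; row 2: 2/(3/2) = 4/3; row 3: entry -1/2 ≤ 0; row 4: entry 0 ≤ 0. Minimum is 4/3 at row 2 (x_2 leaves); pivot element 3/2.
Divide row 2 by 3/2; eliminate column x_3 from the other rows.
After both pivots, the entry at the z-row, column x_1 is 10.

10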